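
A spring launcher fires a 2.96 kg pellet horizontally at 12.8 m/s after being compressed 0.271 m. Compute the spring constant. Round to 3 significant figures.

k = 6600 N/m

Spring PE at full compression equals KE at release: ½kx² = ½mv²
k = mv²/x² = (2.96)(12.8)²/(0.271)² = 6603 N/m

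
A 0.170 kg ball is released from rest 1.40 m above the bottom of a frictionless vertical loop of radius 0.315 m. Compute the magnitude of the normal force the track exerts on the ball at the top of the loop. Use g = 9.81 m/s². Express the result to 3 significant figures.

N = 6.49 N

Energy from release to top (height 2r): mgh = ½mv_top² + mg(2r)
v_top² = 2g(h − 2r) = 2(9.81)(1.40 − 0.6300) = 15.107 m²/s²
At the top, both N and weight point toward the centre: N + mg = mv_top²/r
N = m(v_top²/r − g) = 0.170(15.107/0.315 − 9.81) = 6.485 N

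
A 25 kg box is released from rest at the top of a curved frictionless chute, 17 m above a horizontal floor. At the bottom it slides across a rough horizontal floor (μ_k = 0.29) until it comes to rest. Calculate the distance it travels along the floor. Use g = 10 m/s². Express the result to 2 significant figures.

d = 59 m

Energy bookkeeping (friction removes W_f = μ_k N d):
At rest all PE has been dissipated by friction: mgh = μ_k m g d
d = h/μ_k = 17/0.29 = 58.62 m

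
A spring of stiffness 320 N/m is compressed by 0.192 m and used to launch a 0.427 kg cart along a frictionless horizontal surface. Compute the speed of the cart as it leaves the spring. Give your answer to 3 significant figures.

v = 5.26 m/s

Spring PE converts entirely to kinetic energy: ½kx² = ½mv²
v = x√(k/m) = 0.192 × √(320/0.427) = 5.256 m/s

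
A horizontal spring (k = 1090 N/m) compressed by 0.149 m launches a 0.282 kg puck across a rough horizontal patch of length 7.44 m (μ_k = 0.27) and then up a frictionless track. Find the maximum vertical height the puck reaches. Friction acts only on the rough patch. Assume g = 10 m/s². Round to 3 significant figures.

Spring energy: E₀ = ½kx² = ½(1090)(0.149)² = 12.100 J
Friction: W_f = μ_k mg d = (0.27)(0.282)(10)(7.44) = 5.665 J
Energy at base of ramp: E = 12.100 − 5.665 = 6.4347 J
At max height all remaining energy is PE: mgh = E ⇒ h = E/(mg) = 6.4347/(0.282 × 10) = 2.282 m

h = 2.28 m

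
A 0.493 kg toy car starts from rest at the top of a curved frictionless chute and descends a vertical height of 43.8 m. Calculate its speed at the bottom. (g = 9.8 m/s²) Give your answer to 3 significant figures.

Equating total energy at the two states: mgh = ½mv²
v = √(2gh) = √(2 × 9.8 × 43.8) = √858.48 = 29.30 m/s

v = 29.3 m/s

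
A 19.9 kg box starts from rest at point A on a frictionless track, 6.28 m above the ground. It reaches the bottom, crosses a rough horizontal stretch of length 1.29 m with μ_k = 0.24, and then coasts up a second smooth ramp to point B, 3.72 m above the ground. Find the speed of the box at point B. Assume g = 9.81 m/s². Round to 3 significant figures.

Energy at A: mgh₁ = (19.9)(9.81)(6.28) = 1226.0 J
Friction loss: W_f = μ_k mg d = 60.44 J
At B: ½mv² + mgh₂ = mgh₁ − W_f
½mv² = 1226.0 − 60.44 − 726.21 = 439.32 J
v = √(2 × 439.32/19.9) = 6.645 m/s

v = 6.64 m/s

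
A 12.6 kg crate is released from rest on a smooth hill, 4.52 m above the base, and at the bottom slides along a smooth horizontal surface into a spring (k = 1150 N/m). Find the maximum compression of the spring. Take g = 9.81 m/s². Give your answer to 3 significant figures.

Gravitational PE at the top equals spring PE at max compression: mgh = ½kx²
x = √(2mgh/k) = √(2 × 12.6 × 9.81 × 4.52 / 1150) = 0.9857 m

x = 0.986 m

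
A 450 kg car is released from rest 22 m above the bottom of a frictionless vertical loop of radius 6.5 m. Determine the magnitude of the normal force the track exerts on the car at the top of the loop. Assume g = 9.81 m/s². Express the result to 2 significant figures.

Energy from release to top (height 2r): mgh = ½mv_top² + mg(2r)
v_top² = 2g(h − 2r) = 2(9.81)(22 − 13.00) = 176.58 m²/s²
At the top, both N and weight point toward the centre: N + mg = mv_top²/r
N = m(v_top²/r − g) = 450(176.58/6.5 − 9.81) = 7810 N

N = 7800 N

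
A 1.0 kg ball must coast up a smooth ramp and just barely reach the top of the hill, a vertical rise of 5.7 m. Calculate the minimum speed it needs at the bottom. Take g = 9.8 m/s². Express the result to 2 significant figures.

v = 11 m/s

At the top it is momentarily at rest, so all KE converts to PE: ½mv² = mgh
v = √(2gh) = √(2 × 9.8 × 5.7) = 10.57 m/s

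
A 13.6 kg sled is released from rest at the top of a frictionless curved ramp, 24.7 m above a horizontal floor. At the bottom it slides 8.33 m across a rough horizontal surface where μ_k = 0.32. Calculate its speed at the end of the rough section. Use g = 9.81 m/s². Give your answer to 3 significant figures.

Energy bookkeeping (friction removes W_f = μ_k N d):
mgh = ½mv² + μ_k m g d
W_f = μ_k mg d = (0.32)(13.6)(9.81)(8.33) = 355.6 J
½mv² = mgh − W_f = 3295.4 − 355.6 = 2939.7 J
v = √(2 × 2939.7/13.6) = 20.79 m/s

v = 20.8 m/s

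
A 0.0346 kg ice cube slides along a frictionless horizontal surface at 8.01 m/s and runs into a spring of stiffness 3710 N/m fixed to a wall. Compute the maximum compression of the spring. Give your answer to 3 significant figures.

At max compression the cube is momentarily at rest: ½mv² = ½kx²
x = v√(m/k) = 8.01 × √(0.0346/3710) = 0.02446 m

x = 0.0245 m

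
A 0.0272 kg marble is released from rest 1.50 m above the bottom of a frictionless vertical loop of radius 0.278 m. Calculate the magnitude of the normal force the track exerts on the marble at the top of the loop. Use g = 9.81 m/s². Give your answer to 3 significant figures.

N = 1.55 N

Energy from release to top (height 2r): mgh = ½mv_top² + mg(2r)
v_top² = 2g(h − 2r) = 2(9.81)(1.50 − 0.5560) = 18.521 m²/s²
At the top, both N and weight point toward the centre: N + mg = mv_top²/r
N = m(v_top²/r − g) = 0.0272(18.521/0.278 − 9.81) = 1.545 N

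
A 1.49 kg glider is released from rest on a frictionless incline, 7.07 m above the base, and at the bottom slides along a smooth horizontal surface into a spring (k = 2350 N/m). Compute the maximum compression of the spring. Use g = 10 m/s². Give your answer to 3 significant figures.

Energy conservation (no friction) from release to max compression: mgh = ½kx²
x = √(2mgh/k) = √(2 × 1.49 × 10 × 7.07 / 2350) = 0.2994 m

x = 0.299 m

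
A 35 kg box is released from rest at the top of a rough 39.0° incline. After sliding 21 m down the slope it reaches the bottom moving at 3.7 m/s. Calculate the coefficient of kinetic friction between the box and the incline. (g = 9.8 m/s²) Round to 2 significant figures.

μ_k = 0.77

mgh = ½mv² + μ_k (mg cosθ) L, with h = L sinθ
mgL sinθ = 4533.0 J; ½mv² = 239.58 J
W_f = 4533.0 − 239.58 = 4293 J
μ_k = W_f/(mg cosθ · L) = 4293/(266.6 × 21) = 0.7670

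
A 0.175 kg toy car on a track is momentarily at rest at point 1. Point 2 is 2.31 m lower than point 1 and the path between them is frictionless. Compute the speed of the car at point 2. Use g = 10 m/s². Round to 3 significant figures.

v = 6.80 m/s

Equating total energy at the two states: mgh = ½mv²
v = √(2gh) = √(2 × 10 × 2.31) = √46.200 = 6.797 m/s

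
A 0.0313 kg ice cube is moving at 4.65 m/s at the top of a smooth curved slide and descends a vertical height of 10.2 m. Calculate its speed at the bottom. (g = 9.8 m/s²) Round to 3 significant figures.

Energy conservation between the two points: ½mv₀² + mgh = ½mv²
v² = v₀² + 2gh = (4.65)² + 2(9.8)(10.2) = 221.54
v = √221.54 = 14.88 m/s

v = 14.9 m/s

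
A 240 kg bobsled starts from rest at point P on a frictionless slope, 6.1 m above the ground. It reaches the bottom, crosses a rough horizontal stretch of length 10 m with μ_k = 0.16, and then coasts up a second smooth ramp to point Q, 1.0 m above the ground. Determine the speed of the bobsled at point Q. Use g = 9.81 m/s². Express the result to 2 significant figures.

Energy at P: mgh₁ = (240)(9.81)(6.1) = 14362 J
Friction loss: W_f = μ_k mg d = 3767 J
At Q: ½mv² + mgh₂ = mgh₁ − W_f
½mv² = 14362 − 3767 − 2354.4 = 8240.4 J
v = √(2 × 8240.4/240) = 8.287 m/s

v = 8.3 m/s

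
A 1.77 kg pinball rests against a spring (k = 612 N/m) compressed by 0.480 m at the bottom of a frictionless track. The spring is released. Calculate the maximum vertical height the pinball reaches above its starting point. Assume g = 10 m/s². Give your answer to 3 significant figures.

All spring PE becomes gravitational PE at the highest point: ½kx² = mgh
h = kx²/(2mg) = (612)(0.480)²/(2 × 1.77 × 10) = 3.983 m

h = 3.98 m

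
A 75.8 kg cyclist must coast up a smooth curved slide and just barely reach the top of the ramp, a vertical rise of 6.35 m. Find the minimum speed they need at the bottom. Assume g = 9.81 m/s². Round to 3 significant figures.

v = 11.2 m/s

At the top they are momentarily at rest, so all KE converts to PE: ½mv² = mgh
v = √(2gh) = √(2 × 9.81 × 6.35) = 11.16 m/s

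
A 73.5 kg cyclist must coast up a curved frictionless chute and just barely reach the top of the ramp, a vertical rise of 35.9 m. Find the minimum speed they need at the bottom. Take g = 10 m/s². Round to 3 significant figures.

v = 26.8 m/s

At the top they are momentarily at rest, so all KE converts to PE: ½mv² = mgh
v = √(2gh) = √(2 × 10 × 35.9) = 26.80 m/s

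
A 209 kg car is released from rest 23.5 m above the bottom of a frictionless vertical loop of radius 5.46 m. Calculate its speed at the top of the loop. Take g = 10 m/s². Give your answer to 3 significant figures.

v = 15.9 m/s

Energy conservation: mgh = ½mv_top² + mg(2r)
v_top² = 2g(h − 2r) = 2(10)(23.5 − 10.92) = 251.6
v_top = 15.86 m/s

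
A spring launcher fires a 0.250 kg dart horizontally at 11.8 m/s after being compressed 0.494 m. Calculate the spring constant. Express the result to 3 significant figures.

k = 143 N/m

½kx² = ½mv²
k = mv²/x² = (0.250)(11.8)²/(0.494)² = 142.6 N/m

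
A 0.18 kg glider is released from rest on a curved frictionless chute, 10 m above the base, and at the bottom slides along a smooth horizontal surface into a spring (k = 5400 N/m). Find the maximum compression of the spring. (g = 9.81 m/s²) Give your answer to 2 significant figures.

x = 0.081 m

At max compression the glider is momentarily at rest: mgh = ½kx²
x = √(2mgh/k) = √(2 × 0.18 × 9.81 × 10 / 5400) = 0.08087 m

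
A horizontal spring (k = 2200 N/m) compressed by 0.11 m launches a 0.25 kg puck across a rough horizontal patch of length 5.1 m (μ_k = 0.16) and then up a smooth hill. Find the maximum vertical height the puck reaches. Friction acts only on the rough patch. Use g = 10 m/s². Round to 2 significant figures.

Spring energy: E₀ = ½kx² = ½(2200)(0.11)² = 13.310 J
Friction: W_f = μ_k mg d = (0.16)(0.25)(10)(5.1) = 2.040 J
Energy at base of ramp: E = 13.310 − 2.040 = 11.270 J
At max height all remaining energy is PE: mgh = E ⇒ h = E/(mg) = 11.270/(0.25 × 10) = 4.508 m

h = 4.5 m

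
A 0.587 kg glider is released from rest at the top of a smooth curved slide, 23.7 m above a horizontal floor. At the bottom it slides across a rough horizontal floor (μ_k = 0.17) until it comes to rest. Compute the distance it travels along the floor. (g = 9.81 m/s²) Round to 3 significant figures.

d = 139 m

Energy at the top = energy at the end + work done against friction:
At rest all PE has been dissipated by friction: mgh = μ_k m g d
d = h/μ_k = 23.7/0.17 = 139.4 m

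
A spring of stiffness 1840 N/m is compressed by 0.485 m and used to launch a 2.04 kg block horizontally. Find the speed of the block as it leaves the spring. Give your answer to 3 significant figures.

Conservation of energy: ½kx² = ½mv²
v = x√(k/m) = 0.485 × √(1840/2.04) = 14.57 m/s

v = 14.6 m/s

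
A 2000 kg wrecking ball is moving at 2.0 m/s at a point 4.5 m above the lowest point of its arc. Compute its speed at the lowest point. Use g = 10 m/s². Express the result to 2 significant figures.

v = 9.7 m/s

Energy conservation between the two points: ½mv₀² + mgh = ½mv²
v² = v₀² + 2gh = (2.0)² + 2(10)(4.5) = 94.000
v = √94.000 = 9.695 m/s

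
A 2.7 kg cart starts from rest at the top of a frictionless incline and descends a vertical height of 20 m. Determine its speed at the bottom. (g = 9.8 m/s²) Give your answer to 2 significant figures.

v = 20 m/s

Mechanical energy is conserved (no friction): mgh = ½mv²
The mass cancels from both sides.
v = √(2gh) = √(2 × 9.8 × 20) = √392.00 = 19.80 m/s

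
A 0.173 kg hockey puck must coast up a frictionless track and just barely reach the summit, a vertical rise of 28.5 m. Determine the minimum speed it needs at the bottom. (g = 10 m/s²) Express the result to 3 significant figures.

v = 23.9 m/s

At the top it is momentarily at rest, so all KE converts to PE: ½mv² = mgh
v = √(2gh) = √(2 × 10 × 28.5) = 23.87 m/s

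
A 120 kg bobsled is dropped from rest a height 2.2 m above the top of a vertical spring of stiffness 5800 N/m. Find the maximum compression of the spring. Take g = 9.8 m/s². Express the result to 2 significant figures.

x = 1.2 m

Let x be the compression. The total drop is H + x, and the bobsled is instantaneously at rest at max compression, so energy conservation gives:
mg(H + x) = ½kx²
½(5800)x² − (120)(9.8)x − (120)(9.8)(2.2) = 0
2900x² − 1176x − 2587 = 0
x = [1176 + √(1.383e+06 + 3.0012e+07)]/(2 × 2900) = 1.169 m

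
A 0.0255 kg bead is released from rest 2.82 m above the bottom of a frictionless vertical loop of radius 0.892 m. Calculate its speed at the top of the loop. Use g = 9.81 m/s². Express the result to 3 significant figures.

v = 4.51 m/s

Energy conservation: mgh = ½mv_top² + mg(2r)
v_top² = 2g(h − 2r) = 2(9.81)(2.82 − 1.784) = 20.33
v_top = 4.508 m/s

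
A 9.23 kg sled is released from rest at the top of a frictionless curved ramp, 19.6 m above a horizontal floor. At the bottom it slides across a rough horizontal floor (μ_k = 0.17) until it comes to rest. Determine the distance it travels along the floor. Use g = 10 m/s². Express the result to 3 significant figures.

d = 115 m

Energy at the top = energy at the end + work done against friction:
At rest all PE has been dissipated by friction: mgh = μ_k m g d
d = h/μ_k = 19.6/0.17 = 115.3 m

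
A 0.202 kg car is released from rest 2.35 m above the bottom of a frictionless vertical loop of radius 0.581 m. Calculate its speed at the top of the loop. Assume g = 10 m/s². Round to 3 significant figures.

Energy conservation: mgh = ½mv_top² + mg(2r)
v_top² = 2g(h − 2r) = 2(10)(2.35 − 1.162) = 23.76
v_top = 4.874 m/s

v = 4.87 m/s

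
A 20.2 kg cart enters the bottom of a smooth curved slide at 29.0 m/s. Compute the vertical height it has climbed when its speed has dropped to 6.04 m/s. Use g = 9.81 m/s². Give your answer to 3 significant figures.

Conservation of energy: ½mv₁² = ½mv₂² + mgh
h = (v₁² − v₂²)/(2g) = (29.0² − 6.04²)/(2 × 9.81) = 41.01 m

h = 41.0 m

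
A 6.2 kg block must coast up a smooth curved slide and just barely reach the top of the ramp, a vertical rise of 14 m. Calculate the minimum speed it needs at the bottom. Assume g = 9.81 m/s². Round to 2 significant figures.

v = 17 m/s

At the top it is momentarily at rest, so all KE converts to PE: ½mv² = mgh
v = √(2gh) = √(2 × 9.81 × 14) = 16.57 m/s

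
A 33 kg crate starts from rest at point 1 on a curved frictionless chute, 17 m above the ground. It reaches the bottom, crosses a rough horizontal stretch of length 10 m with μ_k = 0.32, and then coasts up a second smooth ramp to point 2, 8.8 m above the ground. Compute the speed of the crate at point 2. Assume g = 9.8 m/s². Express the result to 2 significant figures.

Energy at 1: mgh₁ = (33)(9.8)(17) = 5497.8 J
Friction loss: W_f = μ_k mg d = 1035 J
At 2: ½mv² + mgh₂ = mgh₁ − W_f
½mv² = 5497.8 − 1035 − 2845.9 = 1617.0 J
v = √(2 × 1617.0/33) = 9.899 m/s

v = 9.9 m/s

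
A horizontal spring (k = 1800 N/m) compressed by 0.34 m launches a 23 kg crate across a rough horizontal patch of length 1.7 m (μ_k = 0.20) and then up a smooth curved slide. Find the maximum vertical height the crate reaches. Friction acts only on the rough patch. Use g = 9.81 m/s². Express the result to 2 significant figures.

h = 0.12 m

Spring energy: E₀ = ½kx² = ½(1800)(0.34)² = 104.04 J
Friction: W_f = μ_k mg d = (0.20)(23)(9.81)(1.7) = 76.71 J
Energy at base of ramp: E = 104.04 − 76.71 = 27.326 J
At max height all remaining energy is PE: mgh = E ⇒ h = E/(mg) = 27.326/(23 × 9.81) = 0.1211 m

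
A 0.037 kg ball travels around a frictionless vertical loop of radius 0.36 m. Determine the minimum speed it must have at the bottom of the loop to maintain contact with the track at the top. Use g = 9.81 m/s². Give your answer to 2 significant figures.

v = 4.2 m/s

At the top: mg = mv_top²/r ⇒ v_top² = gr = 3.532 m²/s²
Energy from bottom to top (height 2r): ½mv_bot² = ½mv_top² + mg(2r)
v_bot² = gr + 4gr = 5gr = 17.66
v_bot = √(5gr) = 4.202 m/s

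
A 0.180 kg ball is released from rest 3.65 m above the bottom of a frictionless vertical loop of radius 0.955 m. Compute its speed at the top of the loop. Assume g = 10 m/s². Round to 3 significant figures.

Energy conservation: mgh = ½mv_top² + mg(2r)
v_top² = 2g(h − 2r) = 2(10)(3.65 − 1.910) = 34.80
v_top = 5.899 m/s

v = 5.90 m/s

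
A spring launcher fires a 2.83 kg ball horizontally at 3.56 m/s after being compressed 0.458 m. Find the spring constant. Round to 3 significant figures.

k = 171 N/m

Energy stored in the spring equals the launch KE: ½kx² = ½mv²
k = mv²/x² = (2.83)(3.56)²/(0.458)² = 171.0 N/m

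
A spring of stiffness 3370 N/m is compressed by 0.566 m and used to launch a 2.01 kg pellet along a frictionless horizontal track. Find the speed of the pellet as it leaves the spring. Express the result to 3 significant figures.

Conservation of energy: ½kx² = ½mv²
v = x√(k/m) = 0.566 × √(3370/2.01) = 23.18 m/s

v = 23.2 m/s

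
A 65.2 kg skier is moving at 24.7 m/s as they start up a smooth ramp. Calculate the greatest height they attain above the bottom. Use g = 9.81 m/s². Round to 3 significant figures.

Setting KE at the bottom equal to PE gained: ½mv² = mgh
h = v²/(2g) = 24.7²/(2 × 9.81) = 31.10 m

h = 31.1 m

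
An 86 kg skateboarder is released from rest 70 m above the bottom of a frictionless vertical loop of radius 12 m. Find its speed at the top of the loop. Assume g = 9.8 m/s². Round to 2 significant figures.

v = 30 m/s

Energy conservation: mgh = ½mv_top² + mg(2r)
v_top² = 2g(h − 2r) = 2(9.8)(70 − 24.00) = 901.6
v_top = 30.03 m/s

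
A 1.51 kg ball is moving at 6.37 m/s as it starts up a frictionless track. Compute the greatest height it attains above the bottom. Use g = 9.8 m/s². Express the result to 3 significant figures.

By energy conservation, ½mv² = mgh
h = v²/(2g) = 6.37²/(2 × 9.8) = 2.070 m

h = 2.07 m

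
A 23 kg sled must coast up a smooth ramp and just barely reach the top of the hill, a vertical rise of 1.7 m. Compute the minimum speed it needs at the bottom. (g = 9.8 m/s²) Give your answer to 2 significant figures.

v = 5.8 m/s

At the top it is momentarily at rest, so all KE converts to PE: ½mv² = mgh
v = √(2gh) = √(2 × 9.8 × 1.7) = 5.772 m/s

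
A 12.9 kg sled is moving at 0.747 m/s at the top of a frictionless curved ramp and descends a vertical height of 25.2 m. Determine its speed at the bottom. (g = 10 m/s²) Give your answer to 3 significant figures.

v = 22.5 m/s

By conservation of mechanical energy, ½mv₀² + mgh = ½mv²
v² = v₀² + 2gh = (0.747)² + 2(10)(25.2) = 504.56
v = √504.56 = 22.46 m/s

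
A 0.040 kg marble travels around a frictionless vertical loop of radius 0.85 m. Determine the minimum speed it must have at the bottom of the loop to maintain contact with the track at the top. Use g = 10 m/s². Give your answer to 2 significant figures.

At the top: mg = mv_top²/r ⇒ v_top² = gr = 8.500 m²/s²
Energy from bottom to top (height 2r): ½mv_bot² = ½mv_top² + mg(2r)
v_bot² = gr + 4gr = 5gr = 42.50
v_bot = √(5gr) = 6.519 m/s

v = 6.5 m/s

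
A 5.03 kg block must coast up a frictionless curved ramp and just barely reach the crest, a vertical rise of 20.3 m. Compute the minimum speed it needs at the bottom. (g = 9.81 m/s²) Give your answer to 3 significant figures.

v = 20.0 m/s

At the top it is momentarily at rest, so all KE converts to PE: ½mv² = mgh
v = √(2gh) = √(2 × 9.81 × 20.3) = 19.96 m/s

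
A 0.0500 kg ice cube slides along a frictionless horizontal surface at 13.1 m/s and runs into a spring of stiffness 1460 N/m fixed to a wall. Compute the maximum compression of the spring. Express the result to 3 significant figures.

At max compression the cube is momentarily at rest: ½mv² = ½kx²
x = v√(m/k) = 13.1 × √(0.0500/1460) = 0.07666 m

x = 0.0767 m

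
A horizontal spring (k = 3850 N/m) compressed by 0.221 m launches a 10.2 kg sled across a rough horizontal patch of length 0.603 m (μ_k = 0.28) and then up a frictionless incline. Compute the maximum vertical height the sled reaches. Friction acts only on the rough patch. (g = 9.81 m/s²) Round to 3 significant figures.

h = 0.771 m

Spring energy: E₀ = ½kx² = ½(3850)(0.221)² = 94.019 J
Friction: W_f = μ_k mg d = (0.28)(10.2)(9.81)(0.603) = 16.89 J
Energy at base of ramp: E = 94.019 − 16.89 = 77.124 J
At max height all remaining energy is PE: mgh = E ⇒ h = E/(mg) = 77.124/(10.2 × 9.81) = 0.7708 m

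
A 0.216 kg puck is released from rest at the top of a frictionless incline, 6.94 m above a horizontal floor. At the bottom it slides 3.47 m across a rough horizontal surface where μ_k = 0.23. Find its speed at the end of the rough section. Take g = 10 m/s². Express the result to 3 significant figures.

Energy bookkeeping (friction removes W_f = μ_k N d):
mgh = ½mv² + μ_k m g d
W_f = μ_k mg d = (0.23)(0.216)(10)(3.47) = 1.724 J
½mv² = mgh − W_f = 14.990 − 1.724 = 13.267 J
v = √(2 × 13.267/0.216) = 11.08 m/s

v = 11.1 m/s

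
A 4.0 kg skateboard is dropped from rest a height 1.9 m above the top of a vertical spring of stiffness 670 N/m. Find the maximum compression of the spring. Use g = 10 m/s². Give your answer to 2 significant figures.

x = 0.54 m

Take the reference level at the top of the uncompressed spring. At max compression the skateboard has fallen H + x and is momentarily at rest:
mg(H + x) = ½kx²
½(670)x² − (4.0)(10)x − (4.0)(10)(1.9) = 0
335.0x² − 40.00x − 76.00 = 0
x = [40.00 + √(1600 + 101840)]/(2 × 335.0) = 0.5397 m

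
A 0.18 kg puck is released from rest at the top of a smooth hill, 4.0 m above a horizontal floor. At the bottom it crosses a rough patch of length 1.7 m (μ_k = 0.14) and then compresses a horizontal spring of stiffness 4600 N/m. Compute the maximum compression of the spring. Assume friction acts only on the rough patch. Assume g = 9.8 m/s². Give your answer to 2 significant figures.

Initial energy: E₁ = mgh = (0.18)(9.8)(4.0) = 7.0560 J
Friction removes W_f = μ_k mg d = (0.14)(0.18)(9.8)(1.7) = 0.4198 J
Energy reaching the spring: E = 7.0560 − 0.4198 = 6.6362 J
At max compression ½kx² = E ⇒ x = √(2E/k) = √(2 × 6.6362/4600) = 0.05371 m

x = 0.054 m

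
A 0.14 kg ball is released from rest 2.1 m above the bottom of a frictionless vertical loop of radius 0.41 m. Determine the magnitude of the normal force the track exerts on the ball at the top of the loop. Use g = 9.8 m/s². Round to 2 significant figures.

N = 7.2 N

Energy from release to top (height 2r): mgh = ½mv_top² + mg(2r)
v_top² = 2g(h − 2r) = 2(9.8)(2.1 − 0.8200) = 25.088 m²/s²
At the top, both N and weight point toward the centre: N + mg = mv_top²/r
N = m(v_top²/r − g) = 0.14(25.088/0.41 − 9.8) = 7.195 N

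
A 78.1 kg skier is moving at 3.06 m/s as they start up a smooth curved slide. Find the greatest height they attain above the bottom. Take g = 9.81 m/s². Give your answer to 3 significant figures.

Setting KE at the bottom equal to PE gained: ½mv² = mgh
h = v²/(2g) = 3.06²/(2 × 9.81) = 0.4772 m

h = 0.477 m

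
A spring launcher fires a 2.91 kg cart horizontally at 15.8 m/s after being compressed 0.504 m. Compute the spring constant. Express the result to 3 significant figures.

k = 2860 N/m

Spring PE at full compression equals KE at release: ½kx² = ½mv²
k = mv²/x² = (2.91)(15.8)²/(0.504)² = 2860 N/m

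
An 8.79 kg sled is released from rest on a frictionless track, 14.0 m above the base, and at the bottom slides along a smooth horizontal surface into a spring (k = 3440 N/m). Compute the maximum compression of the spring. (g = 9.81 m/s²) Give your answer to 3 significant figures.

Energy conservation (no friction) from release to max compression: mgh = ½kx²
x = √(2mgh/k) = √(2 × 8.79 × 9.81 × 14.0 / 3440) = 0.8378 m

x = 0.838 m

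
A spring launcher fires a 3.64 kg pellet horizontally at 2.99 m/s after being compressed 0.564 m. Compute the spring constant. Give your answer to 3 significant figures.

Spring PE at full compression equals KE at release: ½kx² = ½mv²
k = mv²/x² = (3.64)(2.99)²/(0.564)² = 102.3 N/m

k = 102 N/m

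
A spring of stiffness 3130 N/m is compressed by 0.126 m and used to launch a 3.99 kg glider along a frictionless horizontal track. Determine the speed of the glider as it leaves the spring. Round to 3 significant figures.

v = 3.53 m/s

The glider leaves the spring when the spring is at natural length, so ½kx² = ½mv²
v = x√(k/m) = 0.126 × √(3130/3.99) = 3.529 m/s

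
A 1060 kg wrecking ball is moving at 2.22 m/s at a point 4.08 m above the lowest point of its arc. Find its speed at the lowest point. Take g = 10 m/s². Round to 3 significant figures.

v = 9.30 m/s

By conservation of mechanical energy, ½mv₀² + mgh = ½mv²
The mass cancels from both sides.
v² = v₀² + 2gh = (2.22)² + 2(10)(4.08) = 86.528
v = √86.528 = 9.302 m/s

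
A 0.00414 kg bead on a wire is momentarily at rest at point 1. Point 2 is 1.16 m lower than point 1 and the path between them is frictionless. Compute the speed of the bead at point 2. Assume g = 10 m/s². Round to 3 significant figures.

Energy conservation between the two points: mgh = ½mv²
v = √(2gh) = √(2 × 10 × 1.16) = √23.200 = 4.817 m/s

v = 4.82 m/s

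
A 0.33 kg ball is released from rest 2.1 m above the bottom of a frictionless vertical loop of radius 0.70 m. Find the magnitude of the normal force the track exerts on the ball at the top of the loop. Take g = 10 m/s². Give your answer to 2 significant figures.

Energy from release to top (height 2r): mgh = ½mv_top² + mg(2r)
v_top² = 2g(h − 2r) = 2(10)(2.1 − 1.400) = 14.000 m²/s²
At the top, both N and weight point toward the centre: N + mg = mv_top²/r
N = m(v_top²/r − g) = 0.33(14.000/0.70 − 10) = 3.300 N

N = 3.3 N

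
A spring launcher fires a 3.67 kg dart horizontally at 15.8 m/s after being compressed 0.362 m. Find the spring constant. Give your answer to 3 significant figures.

k = 6990 N/m

Spring PE at full compression equals KE at release: ½kx² = ½mv²
k = mv²/x² = (3.67)(15.8)²/(0.362)² = 6991 N/m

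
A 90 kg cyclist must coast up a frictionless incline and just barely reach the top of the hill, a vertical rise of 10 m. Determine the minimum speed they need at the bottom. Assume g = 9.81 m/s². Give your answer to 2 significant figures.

v = 14 m/s

At the top they are momentarily at rest, so all KE converts to PE: ½mv² = mgh
v = √(2gh) = √(2 × 9.81 × 10) = 14.01 m/s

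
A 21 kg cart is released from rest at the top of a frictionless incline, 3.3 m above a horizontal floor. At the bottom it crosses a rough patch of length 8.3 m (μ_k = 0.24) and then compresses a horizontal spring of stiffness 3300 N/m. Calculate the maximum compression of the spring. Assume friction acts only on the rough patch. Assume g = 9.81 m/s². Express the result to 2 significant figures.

Initial energy: E₁ = mgh = (21)(9.81)(3.3) = 679.83 J
Friction removes W_f = μ_k mg d = (0.24)(21)(9.81)(8.3) = 410.4 J
Energy reaching the spring: E = 679.83 − 410.4 = 269.46 J
At max compression ½kx² = E ⇒ x = √(2E/k) = √(2 × 269.46/3300) = 0.4041 m

x = 0.40 m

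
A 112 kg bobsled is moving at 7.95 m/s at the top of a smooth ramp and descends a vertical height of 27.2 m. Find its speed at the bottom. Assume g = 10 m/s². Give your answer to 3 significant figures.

v = 24.6 m/s

By conservation of mechanical energy, ½mv₀² + mgh = ½mv²
The mass cancels from both sides.
v² = v₀² + 2gh = (7.95)² + 2(10)(27.2) = 607.20
v = √607.20 = 24.64 m/s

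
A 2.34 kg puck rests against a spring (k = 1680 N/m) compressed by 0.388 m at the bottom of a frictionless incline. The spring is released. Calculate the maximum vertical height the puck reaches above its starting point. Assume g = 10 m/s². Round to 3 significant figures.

Energy conservation from release to the highest point: ½kx² = mgh
h = kx²/(2mg) = (1680)(0.388)²/(2 × 2.34 × 10) = 5.404 m

h = 5.40 m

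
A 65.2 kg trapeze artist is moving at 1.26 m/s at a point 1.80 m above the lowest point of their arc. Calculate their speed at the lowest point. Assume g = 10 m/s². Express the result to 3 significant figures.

By conservation of mechanical energy, ½mv₀² + mgh = ½mv²
v² = v₀² + 2gh = (1.26)² + 2(10)(1.80) = 37.588
v = √37.588 = 6.131 m/s

v = 6.13 m/s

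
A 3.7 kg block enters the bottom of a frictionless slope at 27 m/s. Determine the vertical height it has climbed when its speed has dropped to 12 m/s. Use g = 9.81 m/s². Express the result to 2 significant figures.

Conservation of energy: ½mv₁² = ½mv₂² + mgh
h = (v₁² − v₂²)/(2g) = (27² − 12²)/(2 × 9.81) = 29.82 m

h = 30 m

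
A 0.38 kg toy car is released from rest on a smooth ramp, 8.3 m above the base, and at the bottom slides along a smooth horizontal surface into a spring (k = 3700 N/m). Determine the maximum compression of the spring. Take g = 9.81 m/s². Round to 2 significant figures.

Energy conservation (no friction) from release to max compression: mgh = ½kx²
x = √(2mgh/k) = √(2 × 0.38 × 9.81 × 8.3 / 3700) = 0.1293 m

x = 0.13 m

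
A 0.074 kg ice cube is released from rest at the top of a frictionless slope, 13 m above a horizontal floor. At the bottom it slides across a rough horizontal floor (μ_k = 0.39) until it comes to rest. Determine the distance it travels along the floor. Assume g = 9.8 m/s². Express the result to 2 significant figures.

d = 33 m

Applying the work–energy principle:
At rest all PE has been dissipated by friction: mgh = μ_k m g d
d = h/μ_k = 13/0.39 = 33.33 m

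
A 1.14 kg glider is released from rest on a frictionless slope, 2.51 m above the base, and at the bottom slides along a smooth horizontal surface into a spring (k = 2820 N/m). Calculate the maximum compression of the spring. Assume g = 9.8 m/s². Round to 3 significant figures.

Gravitational PE at the top equals spring PE at max compression: mgh = ½kx²
x = √(2mgh/k) = √(2 × 1.14 × 9.8 × 2.51 / 2820) = 0.1410 m

x = 0.141 m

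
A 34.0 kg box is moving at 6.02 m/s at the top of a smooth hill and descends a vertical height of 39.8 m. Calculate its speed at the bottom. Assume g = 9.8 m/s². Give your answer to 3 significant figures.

v = 28.6 m/s

Mechanical energy is conserved (no friction): ½mv₀² + mgh = ½mv²
v² = v₀² + 2gh = (6.02)² + 2(9.8)(39.8) = 816.32
v = √816.32 = 28.57 m/s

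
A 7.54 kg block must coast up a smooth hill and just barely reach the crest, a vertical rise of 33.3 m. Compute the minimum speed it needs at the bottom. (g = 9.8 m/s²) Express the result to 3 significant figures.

v = 25.5 m/s

At the top it is momentarily at rest, so all KE converts to PE: ½mv² = mgh
v = √(2gh) = √(2 × 9.8 × 33.3) = 25.55 m/s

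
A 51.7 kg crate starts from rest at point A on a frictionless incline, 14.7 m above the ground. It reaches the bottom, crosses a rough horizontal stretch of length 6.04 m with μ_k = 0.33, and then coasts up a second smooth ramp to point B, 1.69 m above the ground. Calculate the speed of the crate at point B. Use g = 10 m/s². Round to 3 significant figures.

v = 14.8 m/s

Energy at A: mgh₁ = (51.7)(10)(14.7) = 7599.9 J
Friction loss: W_f = μ_k mg d = 1030 J
At B: ½mv² + mgh₂ = mgh₁ − W_f
½mv² = 7599.9 − 1030 − 873.73 = 5695.7 J
v = √(2 × 5695.7/51.7) = 14.84 m/s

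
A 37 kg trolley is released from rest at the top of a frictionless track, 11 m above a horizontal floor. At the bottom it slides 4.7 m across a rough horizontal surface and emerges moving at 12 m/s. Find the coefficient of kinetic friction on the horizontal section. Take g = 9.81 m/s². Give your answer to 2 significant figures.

Energy at the top = energy at the end + work done against friction:
mgh = ½mv² + μ_k m g d
mgh = 3992.7 J; ½mv² = 2664.0 J
W_f = 3992.7 − 2664.0 = 1329 J
μ_k = W_f/(mg·d) = 1329/(363.0 × 4.7) = 0.7788

μ_k = 0.78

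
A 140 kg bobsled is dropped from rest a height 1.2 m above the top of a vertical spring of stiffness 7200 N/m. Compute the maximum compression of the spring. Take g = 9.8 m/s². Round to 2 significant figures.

Measuring PE from the top of the relaxed spring, at max compression the bobsled has dropped H + x with zero KE, so:
mg(H + x) = ½kx²
½(7200)x² − (140)(9.8)x − (140)(9.8)(1.2) = 0
3600x² − 1372x − 1646 = 0
x = [1372 + √(1.882e+06 + 2.3708e+07)]/(2 × 3600) = 0.8932 m

x = 0.89 m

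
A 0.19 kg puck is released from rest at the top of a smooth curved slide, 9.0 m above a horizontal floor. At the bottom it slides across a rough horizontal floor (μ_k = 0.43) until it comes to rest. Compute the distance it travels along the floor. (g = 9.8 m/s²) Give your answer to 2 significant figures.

Energy bookkeeping (friction removes W_f = μ_k N d):
At rest all PE has been dissipated by friction: mgh = μ_k m g d
d = h/μ_k = 9.0/0.43 = 20.93 m

d = 21 m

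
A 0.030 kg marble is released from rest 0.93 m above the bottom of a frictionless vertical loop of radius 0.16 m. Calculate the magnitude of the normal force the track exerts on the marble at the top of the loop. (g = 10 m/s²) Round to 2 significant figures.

N = 2.0 N

Energy from release to top (height 2r): mgh = ½mv_top² + mg(2r)
v_top² = 2g(h − 2r) = 2(10)(0.93 − 0.3200) = 12.200 m²/s²
At the top, both N and weight point toward the centre: N + mg = mv_top²/r
N = m(v_top²/r − g) = 0.030(12.200/0.16 − 10) = 1.988 N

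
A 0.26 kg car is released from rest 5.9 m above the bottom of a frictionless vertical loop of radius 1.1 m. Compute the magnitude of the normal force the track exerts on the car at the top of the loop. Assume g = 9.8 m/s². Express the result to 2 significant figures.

Energy from release to top (height 2r): mgh = ½mv_top² + mg(2r)
v_top² = 2g(h − 2r) = 2(9.8)(5.9 − 2.200) = 72.520 m²/s²
At the top, both N and weight point toward the centre: N + mg = mv_top²/r
N = m(v_top²/r − g) = 0.26(72.520/1.1 − 9.8) = 14.59 N

N = 15 N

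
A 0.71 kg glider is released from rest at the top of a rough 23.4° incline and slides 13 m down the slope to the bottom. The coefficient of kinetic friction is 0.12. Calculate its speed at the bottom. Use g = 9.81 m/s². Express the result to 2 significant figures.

Taking the bottom as reference, mgh = ½mv² + μ_k N L with h = L sinθ, N = mg cosθ:
mgh = mgL sinθ = (0.71)(9.81)(13)sin23.4° = 35.960 J
W_f = μ_k mg cosθ · L = (0.12)(0.71)(9.81)cos23.4°·13 = 9.972 J
½mv² = 35.960 − 9.972 = 25.988 J
v = √(2 × 25.988/0.71) = 8.556 m/s

v = 8.6 m/s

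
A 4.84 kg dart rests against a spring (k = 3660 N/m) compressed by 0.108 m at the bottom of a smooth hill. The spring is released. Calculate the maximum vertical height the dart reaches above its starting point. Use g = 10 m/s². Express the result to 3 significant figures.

h = 0.441 m

All spring PE becomes gravitational PE at the highest point: ½kx² = mgh
h = kx²/(2mg) = (3660)(0.108)²/(2 × 4.84 × 10) = 0.4410 m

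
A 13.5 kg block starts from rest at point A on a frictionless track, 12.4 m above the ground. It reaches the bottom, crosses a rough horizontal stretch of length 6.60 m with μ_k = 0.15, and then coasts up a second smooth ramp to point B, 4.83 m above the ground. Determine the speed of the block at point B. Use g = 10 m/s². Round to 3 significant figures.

Energy at A: mgh₁ = (13.5)(10)(12.4) = 1674.0 J
Friction loss: W_f = μ_k mg d = 133.7 J
At B: ½mv² + mgh₂ = mgh₁ − W_f
½mv² = 1674.0 − 133.7 − 652.05 = 888.30 J
v = √(2 × 888.30/13.5) = 11.47 m/s

v = 11.5 m/s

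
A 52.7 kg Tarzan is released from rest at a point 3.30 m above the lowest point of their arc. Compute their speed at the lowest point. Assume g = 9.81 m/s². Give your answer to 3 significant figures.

Mechanical energy is conserved (no friction): mgh = ½mv²
v = √(2gh) = √(2 × 9.81 × 3.30) = √64.746 = 8.046 m/s

v = 8.05 m/s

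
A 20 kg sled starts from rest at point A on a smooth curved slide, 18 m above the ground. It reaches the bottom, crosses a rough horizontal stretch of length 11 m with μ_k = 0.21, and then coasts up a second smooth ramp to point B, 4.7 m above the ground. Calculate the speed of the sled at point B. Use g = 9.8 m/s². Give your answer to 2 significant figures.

Energy at A: mgh₁ = (20)(9.8)(18) = 3528.0 J
Friction loss: W_f = μ_k mg d = 452.8 J
At B: ½mv² + mgh₂ = mgh₁ − W_f
½mv² = 3528.0 − 452.8 − 921.20 = 2154.0 J
v = √(2 × 2154.0/20) = 14.68 m/s

v = 15 m/s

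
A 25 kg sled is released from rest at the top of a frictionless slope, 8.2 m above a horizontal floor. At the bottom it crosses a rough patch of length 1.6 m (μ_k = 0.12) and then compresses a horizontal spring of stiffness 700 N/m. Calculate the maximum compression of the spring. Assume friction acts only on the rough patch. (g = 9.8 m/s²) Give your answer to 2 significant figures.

x = 2.4 m

Initial energy: E₁ = mgh = (25)(9.8)(8.2) = 2009.0 J
Friction removes W_f = μ_k mg d = (0.12)(25)(9.8)(1.6) = 47.04 J
Energy reaching the spring: E = 2009.0 − 47.04 = 1962.0 J
At max compression ½kx² = E ⇒ x = √(2E/k) = √(2 × 1962.0/700) = 2.368 m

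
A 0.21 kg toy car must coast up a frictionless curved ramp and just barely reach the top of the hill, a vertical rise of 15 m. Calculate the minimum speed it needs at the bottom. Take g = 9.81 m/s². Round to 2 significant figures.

At the top it is momentarily at rest, so all KE converts to PE: ½mv² = mgh
v = √(2gh) = √(2 × 9.81 × 15) = 17.16 m/s

v = 17 m/s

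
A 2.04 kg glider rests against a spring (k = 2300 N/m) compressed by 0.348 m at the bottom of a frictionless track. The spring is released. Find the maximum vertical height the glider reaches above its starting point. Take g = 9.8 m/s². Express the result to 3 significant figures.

At maximum height the glider is at rest, so ½kx² = mgh
h = kx²/(2mg) = (2300)(0.348)²/(2 × 2.04 × 9.8) = 6.966 m

h = 6.97 m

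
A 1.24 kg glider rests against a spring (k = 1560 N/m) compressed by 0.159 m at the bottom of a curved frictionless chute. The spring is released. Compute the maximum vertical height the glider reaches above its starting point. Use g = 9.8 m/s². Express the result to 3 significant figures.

At maximum height the glider is at rest, so ½kx² = mgh
h = kx²/(2mg) = (1560)(0.159)²/(2 × 1.24 × 9.8) = 1.623 m

h = 1.62 m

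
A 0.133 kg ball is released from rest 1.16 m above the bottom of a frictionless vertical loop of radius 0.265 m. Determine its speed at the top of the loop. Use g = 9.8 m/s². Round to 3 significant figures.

v = 3.51 m/s

Energy conservation: mgh = ½mv_top² + mg(2r)
v_top² = 2g(h − 2r) = 2(9.8)(1.16 − 0.5300) = 12.35
v_top = 3.514 m/s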